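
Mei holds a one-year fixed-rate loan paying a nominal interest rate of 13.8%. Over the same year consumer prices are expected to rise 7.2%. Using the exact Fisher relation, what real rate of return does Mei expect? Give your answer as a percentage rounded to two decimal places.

6.16%

By the Fisher relation, 1 + r = (1 + i)/(1 + π).
1 + r = 1.13800 / 1.07200 = 1.061567
r = 1.061567 − 1 = 6.1567%, i.e. 6.16%.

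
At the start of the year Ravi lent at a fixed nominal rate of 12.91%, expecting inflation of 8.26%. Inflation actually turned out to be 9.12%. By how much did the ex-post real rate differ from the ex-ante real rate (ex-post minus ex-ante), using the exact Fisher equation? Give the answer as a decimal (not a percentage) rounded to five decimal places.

-0.00822

Ex-ante: (1 + 0.1291)/(1 + 0.0826) − 1 = 4.2952%
Ex-post: (1 + 0.1291)/(1 + 0.0912) − 1 = 3.4732%
Difference (ex-post − ex-ante) = -0.8220% → -0.00822.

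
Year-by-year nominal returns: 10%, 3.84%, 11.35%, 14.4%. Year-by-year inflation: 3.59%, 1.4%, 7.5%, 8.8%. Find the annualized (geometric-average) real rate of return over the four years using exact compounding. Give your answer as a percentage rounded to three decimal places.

Compound the nominal returns: 1.1000 × 1.0384 × 1.1135 × 1.1440 = 1.45503557.
Compound inflation: 1.0359 × 1.0140 × 1.0750 × 1.0880 = 1.22855088.
Deflate: 1.45503557 / 1.22855088 = 1.18435109.
Annualized real rate = 1.18435109^(1/4) − 1 = 4.3206% → 4.321%.

4.321%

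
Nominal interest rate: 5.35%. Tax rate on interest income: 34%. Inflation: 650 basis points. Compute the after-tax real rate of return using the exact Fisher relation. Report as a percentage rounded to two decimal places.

After-tax nominal return = 5.35% × (1 − 0.34) = 3.5310%.
1 + r = 1.03531 / 1.06500 = 0.972122
After-tax real rate = 0.972122 − 1 → -2.79%.

-2.79%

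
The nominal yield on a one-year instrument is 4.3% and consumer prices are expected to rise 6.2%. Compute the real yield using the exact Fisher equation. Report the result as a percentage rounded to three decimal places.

-1.789%

1 + r = 1.04300 / 1.06200 = 0.982109
r = 0.982109 − 1 = -1.7891%, i.e. -1.789%.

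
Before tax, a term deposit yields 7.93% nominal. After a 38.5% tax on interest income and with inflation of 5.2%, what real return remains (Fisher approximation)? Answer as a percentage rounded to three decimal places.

-0.323%

After-tax nominal return = 7.93% × (1 − 0.385) = 4.87695%.
r ≈ 4.87695% − 5.2% → -0.323%.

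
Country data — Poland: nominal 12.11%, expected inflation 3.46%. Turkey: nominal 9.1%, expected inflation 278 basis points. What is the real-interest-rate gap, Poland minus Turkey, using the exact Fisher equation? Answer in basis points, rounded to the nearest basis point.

221 basis points

Poland: (1 + 0.1211)/(1 + 0.0346) − 1 = 8.3607%
Turkey: (1 + 0.0910)/(1 + 0.0278) − 1 = 6.1491%
Differential = 8.3607% − 6.1491% = 2.2117% → 221 basis points.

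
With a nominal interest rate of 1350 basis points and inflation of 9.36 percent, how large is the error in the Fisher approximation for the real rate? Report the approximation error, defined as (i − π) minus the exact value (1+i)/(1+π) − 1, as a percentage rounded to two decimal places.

Approximate: r ≈ 13.500% − 9.360% = 4.1400%
Exact: (1 + 0.1350)/(1 + 0.0936) − 1 = 3.7857%
Error = 4.1400% − 3.7857% = 0.3543% → 0.35%.

0.35%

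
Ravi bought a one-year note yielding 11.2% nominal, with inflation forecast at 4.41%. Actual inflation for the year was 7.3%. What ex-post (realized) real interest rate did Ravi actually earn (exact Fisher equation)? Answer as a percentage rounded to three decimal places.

Ex-post: (1 + 0.1120)/(1 + 0.0730) − 1 = 3.6347%
So the realized real rate is 3.635%.

3.635%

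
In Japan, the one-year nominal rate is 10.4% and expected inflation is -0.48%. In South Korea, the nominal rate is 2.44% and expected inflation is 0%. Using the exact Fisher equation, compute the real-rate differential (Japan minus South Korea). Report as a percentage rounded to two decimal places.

8.49%

Japan: (1 + 0.1040)/(1 − 0.0048) − 1 = 10.9325%
South Korea: (1 + 0.0244)/(1 + 0.0000) − 1 = 2.4400%
Differential = 10.9325% − 2.4400% = 8.4925% → 8.49%.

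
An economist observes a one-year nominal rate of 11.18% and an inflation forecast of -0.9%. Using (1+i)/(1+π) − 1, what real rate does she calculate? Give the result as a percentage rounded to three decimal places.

12.190%

1 + r = 1.11180 / 0.99100 = 1.121897
r = 1.121897 − 1 = 12.1897%, i.e. 12.190%.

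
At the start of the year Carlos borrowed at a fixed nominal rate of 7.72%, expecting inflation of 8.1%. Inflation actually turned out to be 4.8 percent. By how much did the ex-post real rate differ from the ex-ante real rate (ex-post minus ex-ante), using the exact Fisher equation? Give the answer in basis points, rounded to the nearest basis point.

314 basis points

Ex-ante: (1 + 0.0772)/(1 + 0.0810) − 1 = -0.3515%
Ex-post: (1 + 0.0772)/(1 + 0.0480) − 1 = 2.7863%
Difference (ex-post − ex-ante) = 3.1378% → 314 basis points.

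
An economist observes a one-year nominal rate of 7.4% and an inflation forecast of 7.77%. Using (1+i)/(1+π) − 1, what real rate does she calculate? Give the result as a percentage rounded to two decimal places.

By the Fisher relation, 1 + r = (1 + i)/(1 + π).
1 + r = 1.07400 / 1.07770 = 0.996567
r = 0.996567 − 1 = -0.3433%, i.e. -0.34%.

-0.34%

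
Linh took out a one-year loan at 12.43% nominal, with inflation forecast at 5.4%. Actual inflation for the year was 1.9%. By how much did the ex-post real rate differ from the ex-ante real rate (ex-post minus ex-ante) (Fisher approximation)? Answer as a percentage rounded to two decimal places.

3.50%

Ex-ante: 12.43% − 5.4% = 7.030%
Ex-post: 12.43% − 1.9% = 10.530%
Difference (ex-post − ex-ante) = 3.5000% → 3.50%.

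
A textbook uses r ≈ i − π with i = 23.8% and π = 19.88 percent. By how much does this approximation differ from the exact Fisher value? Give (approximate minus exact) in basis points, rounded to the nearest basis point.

Approximate: r ≈ 23.800% − 19.880% = 3.9200%
Exact: (1 + 0.2380)/(1 + 0.1988) − 1 = 3.2699%
Error = 3.9200% − 3.2699% = 0.6501% → 65 basis points.

65 basis points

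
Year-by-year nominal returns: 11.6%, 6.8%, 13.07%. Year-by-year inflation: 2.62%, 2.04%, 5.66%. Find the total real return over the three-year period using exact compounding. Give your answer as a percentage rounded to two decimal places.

21.81%

Nominal growth factor = 1.1160 × 1.0680 × 1.1307 = 1.347668
Price-level growth factor = 1.0262 × 1.0204 × 1.0566 = 1.106402
Real growth factor = 1.347668 / 1.106402 = 1.218063
Total real return = 1.218063 − 1 → 21.81%.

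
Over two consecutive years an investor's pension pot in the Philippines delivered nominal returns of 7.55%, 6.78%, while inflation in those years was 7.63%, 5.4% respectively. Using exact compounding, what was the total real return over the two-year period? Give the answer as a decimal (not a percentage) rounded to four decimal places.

0.0123

Nominal growth factor = 1.0755 × 1.0678 = 1.148419
Price-level growth factor = 1.0763 × 1.0540 = 1.134420
Real growth factor = 1.148419 / 1.134420 = 1.012340
Total real return = 1.012340 − 1 → 0.0123.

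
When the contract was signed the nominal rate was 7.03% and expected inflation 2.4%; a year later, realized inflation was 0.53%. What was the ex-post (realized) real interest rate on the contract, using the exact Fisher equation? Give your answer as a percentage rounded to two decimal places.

6.47%

Ex-post: (1 + 0.0703)/(1 + 0.0053) − 1 = 6.4657%
So the realized real rate is 6.47%.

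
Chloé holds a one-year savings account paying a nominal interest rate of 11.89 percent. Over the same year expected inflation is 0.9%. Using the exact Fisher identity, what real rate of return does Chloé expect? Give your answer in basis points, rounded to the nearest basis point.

1089 basis points

By the Fisher identity, 1 + r = (1 + i)/(1 + π).
1 + r = 1.11890 / 1.00900 = 1.108920
r = 1.108920 − 1 = 10.8920%, i.e. 1089 basis points.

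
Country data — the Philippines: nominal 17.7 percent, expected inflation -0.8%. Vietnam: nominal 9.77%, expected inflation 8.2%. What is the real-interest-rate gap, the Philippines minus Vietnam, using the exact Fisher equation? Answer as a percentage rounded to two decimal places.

17.20%

The Philippines: (1 + 0.1770)/(1 − 0.0080) − 1 = 18.6492%
Vietnam: (1 + 0.0977)/(1 + 0.0820) − 1 = 1.4510%
Differential = 18.6492% − 1.4510% = 17.1982% → 17.20%.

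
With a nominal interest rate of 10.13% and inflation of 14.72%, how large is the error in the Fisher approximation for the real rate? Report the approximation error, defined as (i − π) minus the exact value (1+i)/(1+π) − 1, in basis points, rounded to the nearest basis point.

Approximate: r ≈ 10.130% − 14.720% = -4.5900%
Exact: (1 + 0.1013)/(1 + 0.1472) − 1 = -4.0010%
Error = -4.5900% − (-4.0010%) = -0.5890% → -59 basis points.

-59 basis points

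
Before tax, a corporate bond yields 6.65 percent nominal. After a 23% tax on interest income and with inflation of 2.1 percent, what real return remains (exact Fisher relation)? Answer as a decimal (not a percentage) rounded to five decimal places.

After-tax nominal return = 6.65% × (1 − 0.23) = 5.1205%.
1 + r = 1.051205 / 1.02100 = 1.029584
After-tax real rate = 1.029584 − 1 → 0.02958.

0.02958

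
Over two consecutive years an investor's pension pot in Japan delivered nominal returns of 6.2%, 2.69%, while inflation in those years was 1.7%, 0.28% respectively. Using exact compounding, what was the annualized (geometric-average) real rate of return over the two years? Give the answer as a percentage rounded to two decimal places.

Compound the nominal returns: 1.0620 × 1.0269 = 1.09056780.
Compound inflation: 1.0170 × 1.0028 = 1.01984760.
Deflate: 1.09056780 / 1.01984760 = 1.06934389.
Annualized real rate = 1.06934389^(1/2) − 1 = 3.4091% → 3.41%.

3.41%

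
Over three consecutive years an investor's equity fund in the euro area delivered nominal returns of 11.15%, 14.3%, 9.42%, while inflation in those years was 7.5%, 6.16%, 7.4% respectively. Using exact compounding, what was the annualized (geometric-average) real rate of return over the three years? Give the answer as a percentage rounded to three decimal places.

4.286%

Compound the nominal returns: 1.1115 × 1.1430 × 1.0942 = 1.39012037.
Compound inflation: 1.0750 × 1.0616 × 1.0740 = 1.22567028.
Deflate: 1.39012037 / 1.22567028 = 1.13417156.
Annualized real rate = 1.13417156^(1/3) − 1 = 4.2861% → 4.286%.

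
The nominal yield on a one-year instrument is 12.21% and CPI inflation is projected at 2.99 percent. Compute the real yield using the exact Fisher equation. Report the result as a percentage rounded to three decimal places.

8.952%

By the Fisher relation, 1 + r = (1 + i)/(1 + π).
1 + r = 1.12210 / 1.02990 = 1.089523
r = 1.089523 − 1 = 8.9523%, i.e. 8.952%.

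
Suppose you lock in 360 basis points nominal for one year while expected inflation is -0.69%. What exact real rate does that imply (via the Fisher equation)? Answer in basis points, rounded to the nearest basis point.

432 basis points

By the Fisher equation, 1 + r = (1 + i)/(1 + π).
1 + r = 1.03600 / 0.99310 = 1.043198
r = 1.043198 − 1 = 4.3198%, i.e. 432 basis points.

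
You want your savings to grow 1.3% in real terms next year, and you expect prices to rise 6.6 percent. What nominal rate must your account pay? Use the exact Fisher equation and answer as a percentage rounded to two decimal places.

(1 + i) = (1 + r)(1 + π) = 1.01300 × 1.06600 = 1.079858
i = 1.079858 − 1, so the required nominal rate is 7.99%.

7.99%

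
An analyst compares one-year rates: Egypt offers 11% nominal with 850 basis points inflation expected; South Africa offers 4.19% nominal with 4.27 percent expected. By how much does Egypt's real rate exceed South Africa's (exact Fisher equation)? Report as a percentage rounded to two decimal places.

2.38%

Egypt: (1 + 0.1100)/(1 + 0.0850) − 1 = 2.3041%
South Africa: (1 + 0.0419)/(1 + 0.0427) − 1 = -0.0767%
Differential = 2.3041% − (-0.0767%) = 2.3809% → 2.38%.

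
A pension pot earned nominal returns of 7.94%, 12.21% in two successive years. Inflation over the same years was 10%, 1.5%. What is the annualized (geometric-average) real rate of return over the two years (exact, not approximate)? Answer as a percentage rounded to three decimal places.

Compound the nominal returns: 1.0794 × 1.1221 = 1.21119474.
Compound inflation: 1.1000 × 1.0150 = 1.11650000.
Deflate: 1.21119474 / 1.11650000 = 1.08481392.
Annualized real rate = 1.08481392^(1/2) − 1 = 4.1544% → 4.154%.

4.154%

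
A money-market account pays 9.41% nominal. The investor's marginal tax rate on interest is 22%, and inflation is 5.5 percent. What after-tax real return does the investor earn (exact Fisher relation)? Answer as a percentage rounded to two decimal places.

1.74%

After-tax nominal return = 9.41% × (1 − 0.22) = 7.3398%.
1 + r = 1.073398 / 1.05500 = 1.017439
After-tax real rate = 1.017439 − 1 → 1.74%.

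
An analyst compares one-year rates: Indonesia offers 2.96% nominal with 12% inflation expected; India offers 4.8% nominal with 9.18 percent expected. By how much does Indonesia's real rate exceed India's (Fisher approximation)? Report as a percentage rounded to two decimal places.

-4.66%

Indonesia: 2.96% − 12% = -9.040%
India: 4.8% − 9.18% = -4.380%
Differential = -4.660% → -4.66%.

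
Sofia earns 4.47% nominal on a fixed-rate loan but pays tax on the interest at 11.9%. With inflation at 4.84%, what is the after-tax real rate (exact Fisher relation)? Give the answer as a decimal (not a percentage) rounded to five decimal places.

After-tax nominal return = 4.47% × (1 − 0.119) = 3.93807%.
1 + r = 1.0393807 / 1.04840 = 0.991397
After-tax real rate = 0.991397 − 1 → -0.00860.

-0.00860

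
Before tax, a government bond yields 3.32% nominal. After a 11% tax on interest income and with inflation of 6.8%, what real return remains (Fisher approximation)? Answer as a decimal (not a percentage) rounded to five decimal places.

After-tax nominal return = 3.32% × (1 − 0.11) = 2.9548%.
r ≈ 2.9548% − 6.8% → -0.03845.

-0.03845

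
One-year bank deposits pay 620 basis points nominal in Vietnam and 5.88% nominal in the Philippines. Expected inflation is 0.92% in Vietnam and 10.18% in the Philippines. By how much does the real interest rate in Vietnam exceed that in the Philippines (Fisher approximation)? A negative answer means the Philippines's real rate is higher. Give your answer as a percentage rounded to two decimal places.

9.58%

Vietnam: 6.2% − 0.92% = 5.280%
The Philippines: 5.88% − 10.18% = -4.300%
Differential = 9.580% → 9.58%.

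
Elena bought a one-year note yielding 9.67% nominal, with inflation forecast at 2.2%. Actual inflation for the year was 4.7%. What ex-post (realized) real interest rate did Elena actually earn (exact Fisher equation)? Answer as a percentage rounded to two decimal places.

Ex-post: (1 + 0.0967)/(1 + 0.0470) − 1 = 4.7469%
So the realized real rate is 4.75%.

4.75%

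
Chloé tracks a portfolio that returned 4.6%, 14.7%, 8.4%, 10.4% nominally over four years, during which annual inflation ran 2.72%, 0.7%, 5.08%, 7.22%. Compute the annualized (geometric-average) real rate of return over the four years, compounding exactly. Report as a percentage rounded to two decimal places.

5.35%

Compound the nominal returns: 1.0460 × 1.1470 × 1.0840 × 1.1040 = 1.43579838.
Compound inflation: 1.0272 × 1.0070 × 1.0508 × 1.0722 = 1.16541431.
Deflate: 1.43579838 / 1.16541431 = 1.23200681.
Annualized real rate = 1.23200681^(1/4) − 1 = 5.3545% → 5.35%.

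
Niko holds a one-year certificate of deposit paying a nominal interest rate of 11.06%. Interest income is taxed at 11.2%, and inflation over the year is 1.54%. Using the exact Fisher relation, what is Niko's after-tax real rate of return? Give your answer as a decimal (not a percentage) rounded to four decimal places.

0.0816

After-tax nominal return = 11.06% × (1 − 0.112) = 9.82128%.
1 + r = 1.0982128 / 1.01540 = 1.081557
After-tax real rate = 1.081557 − 1 → 0.0816.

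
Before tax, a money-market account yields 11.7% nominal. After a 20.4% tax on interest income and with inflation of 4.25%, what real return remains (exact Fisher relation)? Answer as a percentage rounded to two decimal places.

4.86%

After-tax nominal return = 11.7% × (1 − 0.204) = 9.3132%.
1 + r = 1.093132 / 1.04250 = 1.048568
After-tax real rate = 1.048568 − 1 → 4.86%.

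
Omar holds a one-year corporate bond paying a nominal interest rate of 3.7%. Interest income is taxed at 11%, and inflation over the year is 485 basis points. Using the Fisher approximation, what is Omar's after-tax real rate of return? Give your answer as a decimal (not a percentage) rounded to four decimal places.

After-tax nominal return = 3.7% × (1 − 0.11) = 3.2930%.
r ≈ 3.2930% − 4.85% → -0.0156.

-0.0156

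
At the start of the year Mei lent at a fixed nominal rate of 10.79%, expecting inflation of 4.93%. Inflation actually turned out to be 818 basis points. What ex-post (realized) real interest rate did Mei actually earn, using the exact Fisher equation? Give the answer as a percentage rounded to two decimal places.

2.41%

Ex-post: (1 + 0.1079)/(1 + 0.0818) − 1 = 2.4126%
So the realized real rate is 2.41%.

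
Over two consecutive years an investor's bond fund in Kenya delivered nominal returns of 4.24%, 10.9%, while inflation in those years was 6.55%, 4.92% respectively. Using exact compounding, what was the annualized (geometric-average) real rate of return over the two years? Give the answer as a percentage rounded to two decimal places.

1.69%

Nominal growth factor = 1.0424 × 1.1090 = 1.15602160
Price-level growth factor = 1.0655 × 1.0492 = 1.11792260
Real growth factor = 1.15602160 / 1.11792260 = 1.03408018
Annualized real rate = 1.03408018^(1/2) − 1 = 1.6897% → 1.69%.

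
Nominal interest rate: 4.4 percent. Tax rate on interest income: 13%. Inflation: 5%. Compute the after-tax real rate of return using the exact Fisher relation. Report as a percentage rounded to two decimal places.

After-tax nominal return = 4.4% × (1 − 0.13) = 3.8280%.
1 + r = 1.03828 / 1.05000 = 0.988838
After-tax real rate = 0.988838 − 1 → -1.12%.

-1.12%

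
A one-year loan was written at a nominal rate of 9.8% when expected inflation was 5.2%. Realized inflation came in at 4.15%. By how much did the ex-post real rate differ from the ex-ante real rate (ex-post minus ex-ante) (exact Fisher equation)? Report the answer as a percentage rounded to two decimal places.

Ex-ante: (1 + 0.0980)/(1 + 0.0520) − 1 = 4.3726%
Ex-post: (1 + 0.0980)/(1 + 0.0415) − 1 = 5.4249%
Difference (ex-post − ex-ante) = 1.0522% → 1.05%.

1.05%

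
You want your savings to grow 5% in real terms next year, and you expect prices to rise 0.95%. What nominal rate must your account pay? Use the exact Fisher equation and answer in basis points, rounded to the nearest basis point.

600 basis points

(1 + i) = (1 + r)(1 + π) = 1.05000 × 1.00950 = 1.059975
i = 1.059975 − 1, so the required nominal rate is 600 basis points.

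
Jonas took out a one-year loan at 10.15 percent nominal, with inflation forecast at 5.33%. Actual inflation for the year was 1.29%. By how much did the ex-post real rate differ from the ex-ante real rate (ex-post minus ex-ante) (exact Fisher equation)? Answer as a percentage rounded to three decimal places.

Ex-ante: (1 + 0.1015)/(1 + 0.0533) − 1 = 4.5761%
Ex-post: (1 + 0.1015)/(1 + 0.0129) − 1 = 8.7472%
Difference (ex-post − ex-ante) = 4.1711% → 4.171%.

4.171%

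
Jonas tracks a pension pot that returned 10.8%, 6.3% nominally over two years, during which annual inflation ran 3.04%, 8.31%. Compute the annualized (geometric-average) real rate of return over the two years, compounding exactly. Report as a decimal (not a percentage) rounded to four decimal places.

0.0273

Nominal growth factor = 1.1080 × 1.0630 = 1.17780400
Price-level growth factor = 1.0304 × 1.0831 = 1.11602624
Real growth factor = 1.17780400 / 1.11602624 = 1.05535511
Annualized real rate = 1.05535511^(1/2) − 1 = 2.7305% → 0.0273.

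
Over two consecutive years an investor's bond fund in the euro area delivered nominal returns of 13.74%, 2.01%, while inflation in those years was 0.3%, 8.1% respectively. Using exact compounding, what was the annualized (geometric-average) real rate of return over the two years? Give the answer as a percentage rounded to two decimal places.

Compound the nominal returns: 1.1374 × 1.0201 = 1.16026174.
Compound inflation: 1.0030 × 1.0810 = 1.08424300.
Deflate: 1.16026174 / 1.08424300 = 1.07011227.
Annualized real rate = 1.07011227^(1/2) − 1 = 3.4462% → 3.45%.

3.45%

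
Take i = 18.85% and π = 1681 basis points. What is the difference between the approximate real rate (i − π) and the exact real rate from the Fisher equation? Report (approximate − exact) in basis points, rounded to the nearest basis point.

Approximate: r ≈ 18.850% − 16.810% = 2.0400%
Exact: (1 + 0.1885)/(1 + 0.1681) − 1 = 1.7464%
Error = 2.0400% − 1.7464% = 0.2936% → 29 basis points.

29 basis points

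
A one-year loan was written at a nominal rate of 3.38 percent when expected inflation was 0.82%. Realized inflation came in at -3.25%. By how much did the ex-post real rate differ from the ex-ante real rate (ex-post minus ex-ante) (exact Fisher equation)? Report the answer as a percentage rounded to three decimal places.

4.314%

Ex-ante: (1 + 0.0338)/(1 + 0.0082) − 1 = 2.53918%
Ex-post: (1 + 0.0338)/(1 − 0.0325) − 1 = 6.85271%
Difference (ex-post − ex-ante) = 4.31353% → 4.314%.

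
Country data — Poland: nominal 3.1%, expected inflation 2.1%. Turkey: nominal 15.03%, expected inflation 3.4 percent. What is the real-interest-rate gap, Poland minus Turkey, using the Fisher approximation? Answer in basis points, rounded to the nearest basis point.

Poland: 3.1% − 2.1% = 1.000%
Turkey: 15.03% − 3.4% = 11.630%
Differential = -10.630% → -1063 basis points.

-1063 basis points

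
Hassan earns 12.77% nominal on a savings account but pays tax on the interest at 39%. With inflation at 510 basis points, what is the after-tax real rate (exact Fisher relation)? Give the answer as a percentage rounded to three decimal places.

2.559%

After-tax nominal return = 12.77% × (1 − 0.39) = 7.7897%.
1 + r = 1.077897 / 1.05100 = 1.025592
After-tax real rate = 1.025592 − 1 → 2.559%.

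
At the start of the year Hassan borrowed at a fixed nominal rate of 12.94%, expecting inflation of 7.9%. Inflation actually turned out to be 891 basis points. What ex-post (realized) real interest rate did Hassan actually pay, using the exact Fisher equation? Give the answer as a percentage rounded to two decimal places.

3.70%

Ex-post: (1 + 0.1294)/(1 + 0.0891) − 1 = 3.7003%
So the realized real rate is 3.70%.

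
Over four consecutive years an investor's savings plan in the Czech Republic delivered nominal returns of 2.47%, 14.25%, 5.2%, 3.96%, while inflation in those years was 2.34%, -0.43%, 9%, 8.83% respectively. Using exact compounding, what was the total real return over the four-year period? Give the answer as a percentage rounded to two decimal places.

5.92%

Nominal growth factor = 1.0247 × 1.1425 × 1.0520 × 1.0396 = 1.280368
Price-level growth factor = 1.0234 × 0.9957 × 1.0900 × 1.0883 = 1.208785
Real growth factor = 1.280368 / 1.208785 = 1.059219
Total real return = 1.059219 − 1 → 5.92%.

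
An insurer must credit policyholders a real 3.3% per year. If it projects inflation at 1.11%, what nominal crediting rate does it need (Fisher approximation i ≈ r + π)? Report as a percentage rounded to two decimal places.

i ≈ r + π = 3.3% + 1.11% = 4.41%.

4.41%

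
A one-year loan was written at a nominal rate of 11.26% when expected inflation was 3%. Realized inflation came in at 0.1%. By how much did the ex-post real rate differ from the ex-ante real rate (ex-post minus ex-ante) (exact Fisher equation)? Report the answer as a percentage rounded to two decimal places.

3.13%

Ex-ante: (1 + 0.1126)/(1 + 0.0300) − 1 = 8.0194%
Ex-post: (1 + 0.1126)/(1 + 0.0010) − 1 = 11.1489%
Difference (ex-post − ex-ante) = 3.1294% → 3.13%.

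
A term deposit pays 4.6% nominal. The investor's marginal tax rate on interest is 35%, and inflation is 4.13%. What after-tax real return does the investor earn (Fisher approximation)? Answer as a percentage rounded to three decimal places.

After-tax nominal return = 4.6% × (1 − 0.35) = 2.9900%.
r ≈ 2.9900% − 4.13% → -1.140%.

-1.140%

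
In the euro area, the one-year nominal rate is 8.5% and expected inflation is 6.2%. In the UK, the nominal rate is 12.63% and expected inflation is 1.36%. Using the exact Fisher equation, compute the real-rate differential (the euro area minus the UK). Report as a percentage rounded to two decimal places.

-8.95%

The euro area: (1 + 0.0850)/(1 + 0.0620) − 1 = 2.1657%
The UK: (1 + 0.1263)/(1 + 0.0136) − 1 = 11.1188%
Differential = 2.1657% − 11.1188% = -8.9531% → -8.95%.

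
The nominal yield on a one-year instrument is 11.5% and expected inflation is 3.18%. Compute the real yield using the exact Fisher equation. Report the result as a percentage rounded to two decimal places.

1 + r = 1.11500 / 1.03180 = 1.080636
r = 1.080636 − 1 = 8.0636%, i.e. 8.06%.

8.06%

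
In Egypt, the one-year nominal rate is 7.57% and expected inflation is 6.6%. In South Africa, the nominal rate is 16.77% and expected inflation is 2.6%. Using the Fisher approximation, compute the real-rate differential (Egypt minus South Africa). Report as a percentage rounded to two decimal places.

Egypt: 7.57% − 6.6% = 0.970%
South Africa: 16.77% − 2.6% = 14.170%
Differential = -13.200% → -13.20%.

-13.20%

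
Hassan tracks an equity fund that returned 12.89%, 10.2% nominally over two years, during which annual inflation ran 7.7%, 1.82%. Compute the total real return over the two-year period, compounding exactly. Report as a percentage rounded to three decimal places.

Compound the nominal returns: 1.1289 × 1.1020 = 1.244048.
Compound inflation: 1.0770 × 1.0182 = 1.096601.
Deflate: 1.244048 / 1.096601 = 1.134458.
Total real return = 1.134458 − 1 → 13.446%.

13.446%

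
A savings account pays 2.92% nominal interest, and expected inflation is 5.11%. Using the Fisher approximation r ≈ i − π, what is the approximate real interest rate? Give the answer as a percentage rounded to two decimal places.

r ≈ i − π = 2.92% − 5.11% = -2.19%.

-2.19%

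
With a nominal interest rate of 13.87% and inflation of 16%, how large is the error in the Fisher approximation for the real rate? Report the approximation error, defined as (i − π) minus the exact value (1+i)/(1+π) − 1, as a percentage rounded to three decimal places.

-0.294%

Approximate: r ≈ 13.870% − 16.000% = -2.1300%
Exact: (1 + 0.1387)/(1 + 0.1600) − 1 = -1.8362%
Error = -2.1300% − (-1.8362%) = -0.2938% → -0.294%.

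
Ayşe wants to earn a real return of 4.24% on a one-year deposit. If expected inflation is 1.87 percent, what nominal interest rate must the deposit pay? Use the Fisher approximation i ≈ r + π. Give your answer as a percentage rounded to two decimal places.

6.11%

i ≈ r + π = 4.24% + 1.87% = 6.11%.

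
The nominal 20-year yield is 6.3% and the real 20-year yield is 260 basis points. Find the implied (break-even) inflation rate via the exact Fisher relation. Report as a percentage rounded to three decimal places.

3.606%

(1 + π) = (1 + i)/(1 + r) = 1.06300 / 1.02600 = 1.036062
Break-even inflation = 1.036062 − 1 → 3.606%.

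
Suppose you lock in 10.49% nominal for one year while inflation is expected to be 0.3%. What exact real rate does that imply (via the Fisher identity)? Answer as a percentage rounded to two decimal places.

10.16%

By the Fisher identity, 1 + r = (1 + i)/(1 + π).
1 + r = 1.10490 / 1.00300 = 1.101595
r = 1.101595 − 1 = 10.1595%, i.e. 10.16%.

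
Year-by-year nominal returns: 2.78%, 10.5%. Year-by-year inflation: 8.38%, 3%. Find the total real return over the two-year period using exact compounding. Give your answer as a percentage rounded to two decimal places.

1.74%

Compound the nominal returns: 1.0278 × 1.1050 = 1.135719.
Compound inflation: 1.0838 × 1.0300 = 1.116314.
Deflate: 1.135719 / 1.116314 = 1.017383.
Total real return = 1.017383 − 1 → 1.74%.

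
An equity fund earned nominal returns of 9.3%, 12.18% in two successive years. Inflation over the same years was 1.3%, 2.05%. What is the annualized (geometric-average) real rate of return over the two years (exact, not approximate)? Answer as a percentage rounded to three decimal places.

8.907%

Compound the nominal returns: 1.0930 × 1.1218 = 1.22612740.
Compound inflation: 1.0130 × 1.0205 = 1.03376650.
Deflate: 1.22612740 / 1.03376650 = 1.18607771.
Annualized real rate = 1.18607771^(1/2) − 1 = 8.9072% → 8.907%.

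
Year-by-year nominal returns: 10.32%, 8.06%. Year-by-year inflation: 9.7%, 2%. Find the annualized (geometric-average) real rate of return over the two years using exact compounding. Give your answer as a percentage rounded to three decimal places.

Nominal growth factor = 1.1032 × 1.0806 = 1.19211792
Price-level growth factor = 1.0970 × 1.0200 = 1.11894000
Real growth factor = 1.19211792 / 1.11894000 = 1.06539932
Annualized real rate = 1.06539932^(1/2) − 1 = 3.2182% → 3.218%.

3.218%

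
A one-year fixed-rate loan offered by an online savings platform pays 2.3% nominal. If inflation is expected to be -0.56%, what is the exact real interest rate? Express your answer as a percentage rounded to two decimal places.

2.88%

By the Fisher identity, 1 + r = (1 + i)/(1 + π).
1 + r = 1.02300 / 0.99440 = 1.028761
r = 1.028761 − 1 = 2.8761%, i.e. 2.88%.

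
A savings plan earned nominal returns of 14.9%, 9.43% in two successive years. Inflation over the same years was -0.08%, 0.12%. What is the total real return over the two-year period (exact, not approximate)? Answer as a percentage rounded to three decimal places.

Nominal growth factor = 1.1490 × 1.0943 = 1.257351
Price-level growth factor = 0.9992 × 1.0012 = 1.000399
Real growth factor = 1.257351 / 1.000399 = 1.256849
Total real return = 1.256849 − 1 → 25.685%.

25.685%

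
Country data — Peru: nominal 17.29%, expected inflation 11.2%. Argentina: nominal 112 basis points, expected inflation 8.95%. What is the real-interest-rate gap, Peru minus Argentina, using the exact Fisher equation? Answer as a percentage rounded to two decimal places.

Peru: (1 + 0.1729)/(1 + 0.1120) − 1 = 5.4766%
Argentina: (1 + 0.0112)/(1 + 0.0895) − 1 = -7.1868%
Differential = 5.4766% − (-7.1868%) = 12.6634% → 12.66%.

12.66%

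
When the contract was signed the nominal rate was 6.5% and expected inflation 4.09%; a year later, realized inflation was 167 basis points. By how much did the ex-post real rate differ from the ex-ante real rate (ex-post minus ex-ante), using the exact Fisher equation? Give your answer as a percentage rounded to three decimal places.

2.435%

Ex-ante: (1 + 0.0650)/(1 + 0.0409) − 1 = 2.3153%
Ex-post: (1 + 0.0650)/(1 + 0.0167) − 1 = 4.7507%
Difference (ex-post − ex-ante) = 2.4354% → 2.435%.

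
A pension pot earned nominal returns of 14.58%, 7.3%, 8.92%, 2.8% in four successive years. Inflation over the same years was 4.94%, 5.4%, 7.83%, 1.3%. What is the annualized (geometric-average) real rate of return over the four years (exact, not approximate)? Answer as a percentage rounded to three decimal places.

3.316%

Nominal growth factor = 1.1458 × 1.0730 × 1.0892 × 1.0280 = 1.376604824
Price-level growth factor = 1.0494 × 1.0540 × 1.0783 × 1.0130 = 1.208177438
Real growth factor = 1.376604824 / 1.208177438 = 1.139406167
Annualized real rate = 1.139406167^(1/4) − 1 = 3.31649% → 3.316%.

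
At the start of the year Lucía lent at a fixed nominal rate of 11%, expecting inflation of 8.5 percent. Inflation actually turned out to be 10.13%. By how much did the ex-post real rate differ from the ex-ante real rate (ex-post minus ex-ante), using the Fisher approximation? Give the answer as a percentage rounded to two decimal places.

Ex-ante: 11% − 8.5% = 2.500%
Ex-post: 11% − 10.13% = 0.870%
Difference (ex-post − ex-ante) = -1.6300% → -1.63%.

-1.63%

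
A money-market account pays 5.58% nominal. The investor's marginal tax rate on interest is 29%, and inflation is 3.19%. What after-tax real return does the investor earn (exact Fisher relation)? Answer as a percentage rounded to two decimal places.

0.75%

After-tax nominal return = 5.58% × (1 − 0.29) = 3.9618%.
1 + r = 1.039618 / 1.03190 = 1.007479
After-tax real rate = 1.007479 − 1 → 0.75%.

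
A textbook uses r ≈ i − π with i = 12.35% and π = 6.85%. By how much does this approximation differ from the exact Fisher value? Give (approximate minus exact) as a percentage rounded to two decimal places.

0.35%

Approximate: r ≈ 12.350% − 6.850% = 5.5000%
Exact: (1 + 0.1235)/(1 + 0.0685) − 1 = 5.1474%
Error = 5.5000% − 5.1474% = 0.3526% → 0.35%.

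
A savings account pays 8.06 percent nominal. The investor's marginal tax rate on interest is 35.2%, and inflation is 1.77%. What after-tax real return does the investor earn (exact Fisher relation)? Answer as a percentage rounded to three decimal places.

After-tax nominal return = 8.06% × (1 − 0.352) = 5.22288%.
1 + r = 1.0522288 / 1.01770 = 1.033928
After-tax real rate = 1.033928 − 1 → 3.393%.

3.393%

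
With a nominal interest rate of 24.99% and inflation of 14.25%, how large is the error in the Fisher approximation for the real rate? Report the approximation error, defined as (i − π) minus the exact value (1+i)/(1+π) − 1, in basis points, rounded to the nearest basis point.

134 basis points

Approximate: r ≈ 24.990% − 14.250% = 10.7400%
Exact: (1 + 0.2499)/(1 + 0.1425) − 1 = 9.4004%
Error = 10.7400% − 9.4004% = 1.3396% → 134 basis points.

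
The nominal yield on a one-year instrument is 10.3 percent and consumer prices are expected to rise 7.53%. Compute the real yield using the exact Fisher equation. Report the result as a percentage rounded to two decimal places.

1 + r = 1.10300 / 1.07530 = 1.025760
r = 1.025760 − 1 = 2.5760%, i.e. 2.58%.

2.58%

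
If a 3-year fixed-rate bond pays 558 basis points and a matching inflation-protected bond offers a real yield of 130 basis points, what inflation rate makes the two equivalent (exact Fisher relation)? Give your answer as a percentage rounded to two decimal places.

(1 + π) = (1 + i)/(1 + r) = 1.05580 / 1.01300 = 1.042251
Break-even inflation = 1.042251 − 1 → 4.23%.

4.23%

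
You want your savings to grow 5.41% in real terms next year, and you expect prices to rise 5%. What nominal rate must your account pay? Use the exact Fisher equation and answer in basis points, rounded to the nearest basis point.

1068 basis points

(1 + i) = (1 + r)(1 + π) = 1.05410 × 1.05000 = 1.106805
i = 1.106805 − 1, so the required nominal rate is 1068 basis points.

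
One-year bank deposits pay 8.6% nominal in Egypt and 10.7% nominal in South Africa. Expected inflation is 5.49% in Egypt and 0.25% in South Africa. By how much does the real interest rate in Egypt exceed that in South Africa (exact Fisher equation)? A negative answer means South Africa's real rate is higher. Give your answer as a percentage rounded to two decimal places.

Egypt: (1 + 0.0860)/(1 + 0.0549) − 1 = 2.9481%
South Africa: (1 + 0.1070)/(1 + 0.0025) − 1 = 10.4239%
Differential = 2.9481% − 10.4239% = -7.4758% → -7.48%.

-7.48%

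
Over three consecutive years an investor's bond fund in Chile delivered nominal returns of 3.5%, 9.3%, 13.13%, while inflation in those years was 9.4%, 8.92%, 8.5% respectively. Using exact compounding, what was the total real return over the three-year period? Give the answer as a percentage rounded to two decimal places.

-1.01%

Compound the nominal returns: 1.0350 × 1.0930 × 1.1313 = 1.279789.
Compound inflation: 1.0940 × 1.0892 × 1.0850 = 1.292870.
Deflate: 1.279789 / 1.292870 = 0.989882.
Total real return = 0.989882 − 1 → -1.01%.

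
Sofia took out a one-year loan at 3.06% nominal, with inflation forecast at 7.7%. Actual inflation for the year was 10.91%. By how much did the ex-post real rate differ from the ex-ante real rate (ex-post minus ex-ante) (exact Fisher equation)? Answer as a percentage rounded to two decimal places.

Ex-ante: (1 + 0.0306)/(1 + 0.0770) − 1 = -4.3083%
Ex-post: (1 + 0.0306)/(1 + 0.1091) − 1 = -7.0778%
Difference (ex-post − ex-ante) = -2.7695% → -2.77%.

-2.77%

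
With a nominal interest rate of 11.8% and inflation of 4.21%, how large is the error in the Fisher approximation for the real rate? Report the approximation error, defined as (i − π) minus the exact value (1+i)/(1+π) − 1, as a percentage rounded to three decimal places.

0.307%

Approximate: r ≈ 11.800% − 4.210% = 7.5900%
Exact: (1 + 0.1180)/(1 + 0.0421) − 1 = 7.2834%
Error = 7.5900% − 7.2834% = 0.3066% → 0.307%.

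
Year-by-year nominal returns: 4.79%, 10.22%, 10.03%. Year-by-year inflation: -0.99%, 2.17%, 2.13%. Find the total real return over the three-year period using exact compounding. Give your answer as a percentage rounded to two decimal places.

Compound the nominal returns: 1.0479 × 1.1022 × 1.1003 = 1.270841.
Compound inflation: 0.9901 × 1.0217 × 1.0213 = 1.033132.
Deflate: 1.270841 / 1.033132 = 1.230086.
Total real return = 1.230086 − 1 → 23.01%.

23.01%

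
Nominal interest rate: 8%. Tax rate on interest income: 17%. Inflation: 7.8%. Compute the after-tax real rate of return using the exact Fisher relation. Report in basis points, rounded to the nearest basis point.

-108 basis points

After-tax nominal return = 8% × (1 − 0.17) = 6.6400%.
1 + r = 1.06640 / 1.07800 = 0.989239
After-tax real rate = 0.989239 − 1 → -108 basis points.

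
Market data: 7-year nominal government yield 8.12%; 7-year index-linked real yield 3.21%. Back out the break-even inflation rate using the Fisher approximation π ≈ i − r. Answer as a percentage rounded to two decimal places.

4.91%

π ≈ i − r = 8.12% − 3.21% → 4.91%.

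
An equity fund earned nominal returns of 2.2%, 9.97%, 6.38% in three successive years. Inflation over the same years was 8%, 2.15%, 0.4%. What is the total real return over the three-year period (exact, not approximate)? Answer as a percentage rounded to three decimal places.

7.942%

Compound the nominal returns: 1.0220 × 1.0997 × 1.0638 = 1.195598.
Compound inflation: 1.0800 × 1.0215 × 1.0040 = 1.107633.
Deflate: 1.195598 / 1.107633 = 1.079417.
Total real return = 1.079417 − 1 → 7.942%.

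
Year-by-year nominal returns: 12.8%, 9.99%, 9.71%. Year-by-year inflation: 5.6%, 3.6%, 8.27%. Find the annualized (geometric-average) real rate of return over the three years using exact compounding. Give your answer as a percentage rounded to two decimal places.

4.74%

Compound the nominal returns: 1.1280 × 1.0999 × 1.0971 = 1.36115793.
Compound inflation: 1.0560 × 1.0360 × 1.0827 = 1.18449112.
Deflate: 1.36115793 / 1.18449112 = 1.14914996.
Annualized real rate = 1.14914996^(1/3) − 1 = 4.7431% → 4.74%.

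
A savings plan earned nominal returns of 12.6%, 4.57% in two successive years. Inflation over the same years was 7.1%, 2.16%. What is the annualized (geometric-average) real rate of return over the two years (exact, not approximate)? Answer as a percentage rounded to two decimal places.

3.74%

Compound the nominal returns: 1.1260 × 1.0457 = 1.17745820.
Compound inflation: 1.0710 × 1.0216 = 1.09413360.
Deflate: 1.17745820 / 1.09413360 = 1.07615578.
Annualized real rate = 1.07615578^(1/2) − 1 = 3.7379% → 3.74%.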